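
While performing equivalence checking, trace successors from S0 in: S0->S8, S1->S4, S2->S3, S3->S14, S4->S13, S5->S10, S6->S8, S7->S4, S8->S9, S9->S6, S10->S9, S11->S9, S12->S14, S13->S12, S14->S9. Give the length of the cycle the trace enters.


Trace from S0 until a state repeats:
  S0 -> S8 -> S9 -> S6 -> S8
S8 first seen at step 1, revisited at step 4.
Cycle length = 4 - 1 = 3

3


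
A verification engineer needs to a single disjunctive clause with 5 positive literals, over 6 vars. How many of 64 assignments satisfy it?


Step 1: Total=2^6=64
Step 2: Unsat when all 5 false: 2^1=2
Step 3: Sat=64-2=62

62


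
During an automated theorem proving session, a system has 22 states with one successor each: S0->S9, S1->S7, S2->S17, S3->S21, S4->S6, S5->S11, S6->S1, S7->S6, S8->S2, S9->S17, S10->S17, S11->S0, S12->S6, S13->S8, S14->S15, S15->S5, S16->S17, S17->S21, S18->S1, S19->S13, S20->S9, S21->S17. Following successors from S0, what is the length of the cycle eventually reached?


Trace from S0 until a state repeats:
  S0 -> S9 -> S17 -> S21 -> S17
S17 first seen at step 2, revisited at step 4.
Cycle length = 4 - 2 = 2

2


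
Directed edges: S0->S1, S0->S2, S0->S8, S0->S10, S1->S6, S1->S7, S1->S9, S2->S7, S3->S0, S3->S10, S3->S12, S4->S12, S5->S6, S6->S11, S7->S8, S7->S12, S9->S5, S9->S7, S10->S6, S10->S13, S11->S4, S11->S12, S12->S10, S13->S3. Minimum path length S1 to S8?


BFS layer-by-layer from S1:
  dist 0: {S1}
  dist 1: {S6, S7, S9}
  dist 2: {S5, S8, S11, S12}
  -> S8 reached at distance 2
Shortest path length = 2

2


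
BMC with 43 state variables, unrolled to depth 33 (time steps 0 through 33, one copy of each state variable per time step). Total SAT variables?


BMC unrolls to depth k, creating one copy of each state var for steps 0..k.
Step count = 33 + 1 = 34 (steps 0 through 33)
Vars per step = 43
Total = 43 * 34 = 1462

1462


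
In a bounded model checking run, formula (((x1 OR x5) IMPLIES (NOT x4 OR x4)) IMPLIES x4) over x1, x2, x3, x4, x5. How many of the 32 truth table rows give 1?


Formula: (((x1 OR x5) IMPLIES (NOT x4 OR x4)) IMPLIES x4) over 5 vars (32 rows)
Evaluate each row (x1, x2, x3, x4, x5 as bits, MSB first):
  row 0 [00000]: (((0 OR 0) IMPLIES (NOT 0 OR 0)) IMPLIES 0) -> 0
  row 1 [00001]: (((0 OR 1) IMPLIES (NOT 0 OR 0)) IMPLIES 0) -> 0
  row 2 [00010]: (((0 OR 0) IMPLIES (NOT 1 OR 1)) IMPLIES 1) -> 1
  row 3 [00011]: (((0 OR 1) IMPLIES (NOT 1 OR 1)) IMPLIES 1) -> 1
  row 4 [00100]: (((0 OR 0) IMPLIES (NOT 0 OR 0)) IMPLIES 0) -> 0
  row 5 [00101]: (((0 OR 1) IMPLIES (NOT 0 OR 0)) IMPLIES 0) -> 0
  row 6 [00110]: (((0 OR 0) IMPLIES (NOT 1 OR 1)) IMPLIES 1) -> 1
  row 7 [00111]: (((0 OR 1) IMPLIES (NOT 1 OR 1)) IMPLIES 1) -> 1
  row 8 [01000]: (((0 OR 0) IMPLIES (NOT 0 OR 0)) IMPLIES 0) -> 0
  row 9 [01001]: (((0 OR 1) IMPLIES (NOT 0 OR 0)) IMPLIES 0) -> 0
  row 10 [01010]: (((0 OR 0) IMPLIES (NOT 1 OR 1)) IMPLIES 1) -> 1
  row 11 [01011]: (((0 OR 1) IMPLIES (NOT 1 OR 1)) IMPLIES 1) -> 1
  row 12 [01100]: (((0 OR 0) IMPLIES (NOT 0 OR 0)) IMPLIES 0) -> 0
  row 13 [01101]: (((0 OR 1) IMPLIES (NOT 0 OR 0)) IMPLIES 0) -> 0
  row 14 [01110]: (((0 OR 0) IMPLIES (NOT 1 OR 1)) IMPLIES 1) -> 1
  row 15 [01111]: (((0 OR 1) IMPLIES (NOT 1 OR 1)) IMPLIES 1) -> 1
  row 16 [10000]: (((1 OR 0) IMPLIES (NOT 0 OR 0)) IMPLIES 0) -> 0
  row 17 [10001]: (((1 OR 1) IMPLIES (NOT 0 OR 0)) IMPLIES 0) -> 0
  row 18 [10010]: (((1 OR 0) IMPLIES (NOT 1 OR 1)) IMPLIES 1) -> 1
  row 19 [10011]: (((1 OR 1) IMPLIES (NOT 1 OR 1)) IMPLIES 1) -> 1
  row 20 [10100]: (((1 OR 0) IMPLIES (NOT 0 OR 0)) IMPLIES 0) -> 0
  row 21 [10101]: (((1 OR 1) IMPLIES (NOT 0 OR 0)) IMPLIES 0) -> 0
  row 22 [10110]: (((1 OR 0) IMPLIES (NOT 1 OR 1)) IMPLIES 1) -> 1
  row 23 [10111]: (((1 OR 1) IMPLIES (NOT 1 OR 1)) IMPLIES 1) -> 1
  row 24 [11000]: (((1 OR 0) IMPLIES (NOT 0 OR 0)) IMPLIES 0) -> 0
  row 25 [11001]: (((1 OR 1) IMPLIES (NOT 0 OR 0)) IMPLIES 0) -> 0
  row 26 [11010]: (((1 OR 0) IMPLIES (NOT 1 OR 1)) IMPLIES 1) -> 1
  row 27 [11011]: (((1 OR 1) IMPLIES (NOT 1 OR 1)) IMPLIES 1) -> 1
  row 28 [11100]: (((1 OR 0) IMPLIES (NOT 0 OR 0)) IMPLIES 0) -> 0
  row 29 [11101]: (((1 OR 1) IMPLIES (NOT 0 OR 0)) IMPLIES 0) -> 0
  row 30 [11110]: (((1 OR 0) IMPLIES (NOT 1 OR 1)) IMPLIES 1) -> 1
  row 31 [11111]: (((1 OR 1) IMPLIES (NOT 1 OR 1)) IMPLIES 1) -> 1
Full result column, 8 rows per line (x1,x2 fixed per line; x3,x4,x5 runs 000..111 left to right):
  rows 0-7 [x1,x2=00]: 00110011  (ones: 4)
  rows 8-15 [x1,x2=01]: 00110011  (ones: 4)
  rows 16-23 [x1,x2=10]: 00110011  (ones: 4)
  rows 24-31 [x1,x2=11]: 00110011  (ones: 4)
Count of 1-rows = 4+4+4+4 = 16

16


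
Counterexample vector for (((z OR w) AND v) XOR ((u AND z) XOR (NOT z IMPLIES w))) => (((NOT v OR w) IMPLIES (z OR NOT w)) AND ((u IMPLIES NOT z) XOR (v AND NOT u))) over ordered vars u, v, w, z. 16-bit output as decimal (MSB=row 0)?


F1 = (((z OR w) AND v) XOR ((u AND z) XOR (NOT z IMPLIES w)))
F2 = (((NOT v OR w) IMPLIES (z OR NOT w)) AND ((u IMPLIES NOT z) XOR (v AND NOT u)))
Counterexample to F1=>F2 is where F1=1 and F2=0.
Evaluate each row (bits = u,v,w,z, MSB first):
  row 0 [0000]: F1=0 F2=1 -> F1&~F2 -> 0
  row 1 [0001]: F1=1 F2=1 -> F1&~F2 -> 0
  row 2 [0010]: F1=1 F2=0 -> F1&~F2 -> 1
  row 3 [0011]: F1=1 F2=1 -> F1&~F2 -> 0
  row 4 [0100]: F1=0 F2=0 -> F1&~F2 -> 0
  row 5 [0101]: F1=0 F2=0 -> F1&~F2 -> 0
  row 6 [0110]: F1=0 F2=0 -> F1&~F2 -> 0
  row 7 [0111]: F1=0 F2=0 -> F1&~F2 -> 0
  row 8 [1000]: F1=0 F2=1 -> F1&~F2 -> 0
  row 9 [1001]: F1=0 F2=0 -> F1&~F2 -> 0
  row 10 [1010]: F1=1 F2=0 -> F1&~F2 -> 1
  row 11 [1011]: F1=0 F2=0 -> F1&~F2 -> 0
  row 12 [1100]: F1=0 F2=1 -> F1&~F2 -> 0
  row 13 [1101]: F1=1 F2=0 -> F1&~F2 -> 1
  row 14 [1110]: F1=0 F2=0 -> F1&~F2 -> 0
  row 15 [1111]: F1=1 F2=0 -> F1&~F2 -> 1
Full result column, 4 rows per line (u,v fixed per line; w,z runs 00..11 left to right):
  rows 0-3 [u,v=00]: 0010  = hex 2
  rows 4-7 [u,v=01]: 0000  = hex 0
  rows 8-11 [u,v=10]: 0010  = hex 2
  rows 12-15 [u,v=11]: 0101  = hex 5
Counterexample vector (row 0 .. row 15) = 0010000000100101
Output column grouped in 4s = 0010 0000 0010 0101 = 0x2025
Convert to decimal digit by digit (value = value*16 + digit):
  2 -> 2
  2*16 + 0 = 32
  32*16 + 2 = 514
  514*16 + 5 = 8229
Decimal = 8229

8229


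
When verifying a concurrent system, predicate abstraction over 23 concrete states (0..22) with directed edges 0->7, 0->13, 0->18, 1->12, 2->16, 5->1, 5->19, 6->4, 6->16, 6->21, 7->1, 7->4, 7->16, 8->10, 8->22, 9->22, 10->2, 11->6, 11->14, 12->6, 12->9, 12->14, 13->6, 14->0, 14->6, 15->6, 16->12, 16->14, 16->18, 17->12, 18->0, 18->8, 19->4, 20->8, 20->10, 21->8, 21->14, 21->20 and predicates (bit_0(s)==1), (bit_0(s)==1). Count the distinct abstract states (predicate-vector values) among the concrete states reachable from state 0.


BFS from 0:
Concrete reachable: {0, 1, 2, 4, 6, 7, 8, 9, 10, 12, 13, 14, 16, 18, 20, 21, 22}
Abstract via predicates (bit_0(s)==1), (bit_0(s)==1):
  (0,0) <- {0, 2, 4, 6, 8, 10, 12, 14, 16, 18, 20, 22}
  (1,1) <- {1, 7, 9, 13, 21}
Distinct abstract states = 2

2


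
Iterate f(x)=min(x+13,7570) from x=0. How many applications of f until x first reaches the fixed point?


Step 1: x=0, cap=7570, increment=13
Step 2: x grows by 13 each step until capped at 7570; fixed point is x=7570
Step 3: iterations = ceil(7570/13) = 583

583


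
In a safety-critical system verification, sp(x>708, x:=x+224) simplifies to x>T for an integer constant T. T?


Formula: sp(P, x:=E) = exists old_x. (x = E[old_x/x]) AND P[old_x/x] (old_x is the value of x before the assignment; eliminate old_x by solving x = E[old_x/x] for old_x)
Step 1: Precondition P: x>708, i.e. old_x > 708
Step 2: Assignment gives x = old_x + 224, so old_x = x - 224
Step 3: Substitute into P: x - 224 > 708
Step 4: Simplify: x > 708+224 = 932

932


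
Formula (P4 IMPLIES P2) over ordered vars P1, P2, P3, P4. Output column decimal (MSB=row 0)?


Formula: (P4 IMPLIES P2) over P1, P2, P3, P4 (16 rows)
Evaluate each row (bits = P1,P2,P3,P4, MSB first):
  row 0 [0000]: (0 IMPLIES 0) -> 1
  row 1 [0001]: (1 IMPLIES 0) -> 0
  row 2 [0010]: (0 IMPLIES 0) -> 1
  row 3 [0011]: (1 IMPLIES 0) -> 0
  row 4 [0100]: (0 IMPLIES 1) -> 1
  row 5 [0101]: (1 IMPLIES 1) -> 1
  row 6 [0110]: (0 IMPLIES 1) -> 1
  row 7 [0111]: (1 IMPLIES 1) -> 1
  row 8 [1000]: (0 IMPLIES 0) -> 1
  row 9 [1001]: (1 IMPLIES 0) -> 0
  row 10 [1010]: (0 IMPLIES 0) -> 1
  row 11 [1011]: (1 IMPLIES 0) -> 0
  row 12 [1100]: (0 IMPLIES 1) -> 1
  row 13 [1101]: (1 IMPLIES 1) -> 1
  row 14 [1110]: (0 IMPLIES 1) -> 1
  row 15 [1111]: (1 IMPLIES 1) -> 1
Full result column, 4 rows per line (P1,P2 fixed per line; P3,P4 runs 00..11 left to right):
  rows 0-3 [P1,P2=00]: 1010  = hex A
  rows 4-7 [P1,P2=01]: 1111  = hex F
  rows 8-11 [P1,P2=10]: 1010  = hex A
  rows 12-15 [P1,P2=11]: 1111  = hex F
Output column (row 0 .. row 15) = 1010111110101111
Output column grouped in 4s = 1010 1111 1010 1111 = 0xAFAF
Convert to decimal digit by digit (value = value*16 + digit):
  A -> 10
  10*16 + 15 (F) = 175
  175*16 + 10 (A) = 2810
  2810*16 + 15 (F) = 44975
Decimal = 44975

44975


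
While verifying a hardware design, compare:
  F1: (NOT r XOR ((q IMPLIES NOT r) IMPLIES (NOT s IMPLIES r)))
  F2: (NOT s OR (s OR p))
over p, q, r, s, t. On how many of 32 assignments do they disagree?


F1 = (NOT r XOR ((q IMPLIES NOT r) IMPLIES (NOT s IMPLIES r)))
F2 = (NOT s OR (s OR p))
Evaluate both on each of 32 rows (bits = p,q,r,s,t):
  row 0 [00000]: F1=1 F2=1 -> 0
  row 1 [00001]: F1=1 F2=1 -> 0
  row 2 [00010]: F1=0 F2=1 (differ) -> 1
  row 3 [00011]: F1=0 F2=1 (differ) -> 1
  row 4 [00100]: F1=1 F2=1 -> 0
  row 5 [00101]: F1=1 F2=1 -> 0
  row 6 [00110]: F1=1 F2=1 -> 0
  row 7 [00111]: F1=1 F2=1 -> 0
  row 8 [01000]: F1=1 F2=1 -> 0
  row 9 [01001]: F1=1 F2=1 -> 0
  row 10 [01010]: F1=0 F2=1 (differ) -> 1
  row 11 [01011]: F1=0 F2=1 (differ) -> 1
  row 12 [01100]: F1=1 F2=1 -> 0
  row 13 [01101]: F1=1 F2=1 -> 0
  row 14 [01110]: F1=1 F2=1 -> 0
  row 15 [01111]: F1=1 F2=1 -> 0
  row 16 [10000]: F1=1 F2=1 -> 0
  row 17 [10001]: F1=1 F2=1 -> 0
  row 18 [10010]: F1=0 F2=1 (differ) -> 1
  row 19 [10011]: F1=0 F2=1 (differ) -> 1
  row 20 [10100]: F1=1 F2=1 -> 0
  row 21 [10101]: F1=1 F2=1 -> 0
  row 22 [10110]: F1=1 F2=1 -> 0
  row 23 [10111]: F1=1 F2=1 -> 0
  row 24 [11000]: F1=1 F2=1 -> 0
  row 25 [11001]: F1=1 F2=1 -> 0
  row 26 [11010]: F1=0 F2=1 (differ) -> 1
  row 27 [11011]: F1=0 F2=1 (differ) -> 1
  row 28 [11100]: F1=1 F2=1 -> 0
  row 29 [11101]: F1=1 F2=1 -> 0
  row 30 [11110]: F1=1 F2=1 -> 0
  row 31 [11111]: F1=1 F2=1 -> 0
Full result column, 8 rows per line (p,q fixed per line; r,s,t runs 000..111 left to right):
  rows 0-7 [p,q=00]: 00110000  (ones: 2)
  rows 8-15 [p,q=01]: 00110000  (ones: 2)
  rows 16-23 [p,q=10]: 00110000  (ones: 2)
  rows 24-31 [p,q=11]: 00110000  (ones: 2)
Disagreements = 2+2+2+2 = 8

8


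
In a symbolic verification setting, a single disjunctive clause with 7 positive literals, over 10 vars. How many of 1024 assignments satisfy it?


Step 1: Total=2^10=1024
Step 2: Unsat when all 7 false: 2^3=8
Step 3: Sat=1024-8=1016

1016


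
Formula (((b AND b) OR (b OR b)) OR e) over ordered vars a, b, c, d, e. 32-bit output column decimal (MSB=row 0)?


Formula: (((b AND b) OR (b OR b)) OR e) over a, b, c, d, e (32 rows)
Evaluate each row (bits = a,b,c,d,e, MSB first):
  row 0 [00000]: (((0 AND 0) OR (0 OR 0)) OR 0) -> 0
  row 1 [00001]: (((0 AND 0) OR (0 OR 0)) OR 1) -> 1
  row 2 [00010]: (((0 AND 0) OR (0 OR 0)) OR 0) -> 0
  row 3 [00011]: (((0 AND 0) OR (0 OR 0)) OR 1) -> 1
  row 4 [00100]: (((0 AND 0) OR (0 OR 0)) OR 0) -> 0
  row 5 [00101]: (((0 AND 0) OR (0 OR 0)) OR 1) -> 1
  row 6 [00110]: (((0 AND 0) OR (0 OR 0)) OR 0) -> 0
  row 7 [00111]: (((0 AND 0) OR (0 OR 0)) OR 1) -> 1
  row 8 [01000]: (((1 AND 1) OR (1 OR 1)) OR 0) -> 1
  row 9 [01001]: (((1 AND 1) OR (1 OR 1)) OR 1) -> 1
  row 10 [01010]: (((1 AND 1) OR (1 OR 1)) OR 0) -> 1
  row 11 [01011]: (((1 AND 1) OR (1 OR 1)) OR 1) -> 1
  row 12 [01100]: (((1 AND 1) OR (1 OR 1)) OR 0) -> 1
  row 13 [01101]: (((1 AND 1) OR (1 OR 1)) OR 1) -> 1
  row 14 [01110]: (((1 AND 1) OR (1 OR 1)) OR 0) -> 1
  row 15 [01111]: (((1 AND 1) OR (1 OR 1)) OR 1) -> 1
  row 16 [10000]: (((0 AND 0) OR (0 OR 0)) OR 0) -> 0
  row 17 [10001]: (((0 AND 0) OR (0 OR 0)) OR 1) -> 1
  row 18 [10010]: (((0 AND 0) OR (0 OR 0)) OR 0) -> 0
  row 19 [10011]: (((0 AND 0) OR (0 OR 0)) OR 1) -> 1
  row 20 [10100]: (((0 AND 0) OR (0 OR 0)) OR 0) -> 0
  row 21 [10101]: (((0 AND 0) OR (0 OR 0)) OR 1) -> 1
  row 22 [10110]: (((0 AND 0) OR (0 OR 0)) OR 0) -> 0
  row 23 [10111]: (((0 AND 0) OR (0 OR 0)) OR 1) -> 1
  row 24 [11000]: (((1 AND 1) OR (1 OR 1)) OR 0) -> 1
  row 25 [11001]: (((1 AND 1) OR (1 OR 1)) OR 1) -> 1
  row 26 [11010]: (((1 AND 1) OR (1 OR 1)) OR 0) -> 1
  row 27 [11011]: (((1 AND 1) OR (1 OR 1)) OR 1) -> 1
  row 28 [11100]: (((1 AND 1) OR (1 OR 1)) OR 0) -> 1
  row 29 [11101]: (((1 AND 1) OR (1 OR 1)) OR 1) -> 1
  row 30 [11110]: (((1 AND 1) OR (1 OR 1)) OR 0) -> 1
  row 31 [11111]: (((1 AND 1) OR (1 OR 1)) OR 1) -> 1
Full result column, 4 rows per line (a,b,c fixed per line; d,e runs 00..11 left to right):
  rows 0-3 [a,b,c=000]: 0101  = hex 5
  rows 4-7 [a,b,c=001]: 0101  = hex 5
  rows 8-11 [a,b,c=010]: 1111  = hex F
  rows 12-15 [a,b,c=011]: 1111  = hex F
  rows 16-19 [a,b,c=100]: 0101  = hex 5
  rows 20-23 [a,b,c=101]: 0101  = hex 5
  rows 24-27 [a,b,c=110]: 1111  = hex F
  rows 28-31 [a,b,c=111]: 1111  = hex F
Output column (row 0 .. row 31) = 01010101111111110101010111111111
Output column grouped in 4s = 0101 0101 1111 1111 0101 0101 1111 1111 = 0x55FF55FF
Convert to decimal digit by digit (value = value*16 + digit):
  5 -> 5
  5*16 + 5 = 85
  85*16 + 15 (F) = 1375
  1375*16 + 15 (F) = 22015
  22015*16 + 5 = 352245
  352245*16 + 5 = 5635925
  5635925*16 + 15 (F) = 90174815
  90174815*16 + 15 (F) = 1442797055
Decimal = 1442797055

1442797055


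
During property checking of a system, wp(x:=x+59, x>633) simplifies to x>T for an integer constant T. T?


Formula: wp(x:=E, P) = P[E/x] (substitute E for x in postcondition)
Step 1: Postcondition: x>633
Step 2: Substitute x+59 for x: x+59>633
Step 3: Solve for x: x > 633-59 = 574

574


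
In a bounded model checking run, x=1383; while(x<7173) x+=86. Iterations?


Step 1: x goes from 1383 toward 7173 by 86; the body runs while x<7173, so iterations = ceil((bound-start)/step)
Step 2: Distance=5790
Step 3: ceil(5790/86)=68

68


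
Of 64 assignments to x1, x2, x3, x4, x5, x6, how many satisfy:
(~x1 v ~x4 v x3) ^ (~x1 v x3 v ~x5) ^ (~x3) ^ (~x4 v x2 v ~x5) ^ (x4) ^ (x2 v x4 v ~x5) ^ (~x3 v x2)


CNF with 7 clauses over 6 vars (64 assignments).
An assignment satisfies CNF iff every clause has >=1 true literal.
Check each row (bits = x1,x2,x3,x4,x5,x6; clause T/F shown):
  row 0 [000000]: clauses=TTTTFTT -> 0
  row 1 [000001]: clauses=TTTTFTT -> 0
  row 2 [000010]: clauses=TTTTFFT -> 0
  row 3 [000011]: clauses=TTTTFFT -> 0
  row 4 [000100]: clauses=TTTTTTT -> 1
  (every remaining row is evaluated the same way; all 64 results are listed next)
Full result column, 8 rows per line (x1,x2,x3 fixed per line; x4,x5,x6 runs 000..111 left to right):
  rows 0-7 [x1,x2,x3=000]: 00001100  (ones: 2)
  rows 8-15 [x1,x2,x3=001]: 00000000  (ones: 0)
  rows 16-23 [x1,x2,x3=010]: 00001111  (ones: 4)
  rows 24-31 [x1,x2,x3=011]: 00000000  (ones: 0)
  rows 32-39 [x1,x2,x3=100]: 00000000  (ones: 0)
  rows 40-47 [x1,x2,x3=101]: 00000000  (ones: 0)
  rows 48-55 [x1,x2,x3=110]: 00000000  (ones: 0)
  rows 56-63 [x1,x2,x3=111]: 00000000  (ones: 0)
Satisfying assignments = 2+0+4+0+0+0+0+0 = 6

6


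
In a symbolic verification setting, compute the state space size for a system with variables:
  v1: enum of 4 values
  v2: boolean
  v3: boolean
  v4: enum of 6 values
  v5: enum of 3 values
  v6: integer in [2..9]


State space = product of domain sizes of all variables.
Domain sizes:
  v1 (enum of 4 values): 4
  v2 (boolean): 2
  v3 (boolean): 2
  v4 (enum of 6 values): 6
  v5 (enum of 3 values): 3
  v6 (integer in [2..9]): 8
Product = 4 * 2 * 2 * 6 * 3 * 8 = 2304

2304


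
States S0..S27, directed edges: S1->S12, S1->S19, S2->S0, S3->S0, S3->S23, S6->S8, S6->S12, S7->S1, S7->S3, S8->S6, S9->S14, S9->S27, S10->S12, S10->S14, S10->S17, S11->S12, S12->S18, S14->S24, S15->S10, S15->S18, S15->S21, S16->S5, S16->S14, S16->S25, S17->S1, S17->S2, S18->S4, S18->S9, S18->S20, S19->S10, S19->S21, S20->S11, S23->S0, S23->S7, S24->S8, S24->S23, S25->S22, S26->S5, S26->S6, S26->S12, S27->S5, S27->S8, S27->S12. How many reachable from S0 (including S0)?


BFS from S0:
  layer 0: {S0}
Reachable set: {S0}
Count = 1

1


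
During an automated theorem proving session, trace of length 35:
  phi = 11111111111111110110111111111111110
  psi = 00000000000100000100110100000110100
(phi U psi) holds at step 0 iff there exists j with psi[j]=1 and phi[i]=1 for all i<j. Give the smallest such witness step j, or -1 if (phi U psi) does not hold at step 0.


(phi U psi) at 0: need smallest j with psi[j]=1 and phi[i]=1 for all i in [0,j).
Scan from step 0:
  step 0: phi=1, psi=0 -> continue
  step 1: phi=1, psi=0 -> continue
  step 2: phi=1, psi=0 -> continue
  step 3: phi=1, psi=0 -> continue
  step 11: psi=1 and phi held for [0,11) -> witness found
Witness step = 11

11


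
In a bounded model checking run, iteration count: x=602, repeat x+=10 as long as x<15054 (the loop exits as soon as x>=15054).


Step 1: x goes from 602 toward 15054 by 10; the body runs while x<15054, so iterations = ceil((bound-start)/step)
Step 2: Distance=14452
Step 3: ceil(14452/10)=1446

1446


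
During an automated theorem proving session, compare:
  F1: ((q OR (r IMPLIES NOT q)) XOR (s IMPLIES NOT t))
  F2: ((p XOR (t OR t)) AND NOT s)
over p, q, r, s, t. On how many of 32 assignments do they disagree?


F1 = ((q OR (r IMPLIES NOT q)) XOR (s IMPLIES NOT t))
F2 = ((p XOR (t OR t)) AND NOT s)
Evaluate both on each of 32 rows (bits = p,q,r,s,t):
  row 0 [00000]: F1=0 F2=0 -> 0
  row 1 [00001]: F1=0 F2=1 (differ) -> 1
  row 2 [00010]: F1=0 F2=0 -> 0
  row 3 [00011]: F1=1 F2=0 (differ) -> 1
  row 4 [00100]: F1=0 F2=0 -> 0
  row 5 [00101]: F1=0 F2=1 (differ) -> 1
  row 6 [00110]: F1=0 F2=0 -> 0
  row 7 [00111]: F1=1 F2=0 (differ) -> 1
  row 8 [01000]: F1=0 F2=0 -> 0
  row 9 [01001]: F1=0 F2=1 (differ) -> 1
  row 10 [01010]: F1=0 F2=0 -> 0
  row 11 [01011]: F1=1 F2=0 (differ) -> 1
  row 12 [01100]: F1=0 F2=0 -> 0
  row 13 [01101]: F1=0 F2=1 (differ) -> 1
  row 14 [01110]: F1=0 F2=0 -> 0
  row 15 [01111]: F1=1 F2=0 (differ) -> 1
  row 16 [10000]: F1=0 F2=1 (differ) -> 1
  row 17 [10001]: F1=0 F2=0 -> 0
  row 18 [10010]: F1=0 F2=0 -> 0
  row 19 [10011]: F1=1 F2=0 (differ) -> 1
  row 20 [10100]: F1=0 F2=1 (differ) -> 1
  row 21 [10101]: F1=0 F2=0 -> 0
  row 22 [10110]: F1=0 F2=0 -> 0
  row 23 [10111]: F1=1 F2=0 (differ) -> 1
  row 24 [11000]: F1=0 F2=1 (differ) -> 1
  row 25 [11001]: F1=0 F2=0 -> 0
  row 26 [11010]: F1=0 F2=0 -> 0
  row 27 [11011]: F1=1 F2=0 (differ) -> 1
  row 28 [11100]: F1=0 F2=1 (differ) -> 1
  row 29 [11101]: F1=0 F2=0 -> 0
  row 30 [11110]: F1=0 F2=0 -> 0
  row 31 [11111]: F1=1 F2=0 (differ) -> 1
Full result column, 8 rows per line (p,q fixed per line; r,s,t runs 000..111 left to right):
  rows 0-7 [p,q=00]: 01010101  (ones: 4)
  rows 8-15 [p,q=01]: 01010101  (ones: 4)
  rows 16-23 [p,q=10]: 10011001  (ones: 4)
  rows 24-31 [p,q=11]: 10011001  (ones: 4)
Disagreements = 4+4+4+4 = 16

16


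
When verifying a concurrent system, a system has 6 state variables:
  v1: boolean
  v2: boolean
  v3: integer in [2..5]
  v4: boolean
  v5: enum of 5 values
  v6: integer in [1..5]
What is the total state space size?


State space = product of domain sizes of all variables.
Domain sizes:
  v1 (boolean): 2
  v2 (boolean): 2
  v3 (integer in [2..5]): 4
  v4 (boolean): 2
  v5 (enum of 5 values): 5
  v6 (integer in [1..5]): 5
Product = 2 * 2 * 4 * 2 * 5 * 5 = 800

800


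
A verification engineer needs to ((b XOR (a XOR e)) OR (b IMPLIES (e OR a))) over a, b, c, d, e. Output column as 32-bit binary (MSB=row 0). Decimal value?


Formula: ((b XOR (a XOR e)) OR (b IMPLIES (e OR a))) over a, b, c, d, e (32 rows)
Evaluate each row (bits = a,b,c,d,e, MSB first):
  row 0 [00000]: ((0 XOR (0 XOR 0)) OR (0 IMPLIES (0 OR 0))) -> 1
  row 1 [00001]: ((0 XOR (0 XOR 1)) OR (0 IMPLIES (1 OR 0))) -> 1
  row 2 [00010]: ((0 XOR (0 XOR 0)) OR (0 IMPLIES (0 OR 0))) -> 1
  row 3 [00011]: ((0 XOR (0 XOR 1)) OR (0 IMPLIES (1 OR 0))) -> 1
  row 4 [00100]: ((0 XOR (0 XOR 0)) OR (0 IMPLIES (0 OR 0))) -> 1
  row 5 [00101]: ((0 XOR (0 XOR 1)) OR (0 IMPLIES (1 OR 0))) -> 1
  row 6 [00110]: ((0 XOR (0 XOR 0)) OR (0 IMPLIES (0 OR 0))) -> 1
  row 7 [00111]: ((0 XOR (0 XOR 1)) OR (0 IMPLIES (1 OR 0))) -> 1
  row 8 [01000]: ((1 XOR (0 XOR 0)) OR (1 IMPLIES (0 OR 0))) -> 1
  row 9 [01001]: ((1 XOR (0 XOR 1)) OR (1 IMPLIES (1 OR 0))) -> 1
  row 10 [01010]: ((1 XOR (0 XOR 0)) OR (1 IMPLIES (0 OR 0))) -> 1
  row 11 [01011]: ((1 XOR (0 XOR 1)) OR (1 IMPLIES (1 OR 0))) -> 1
  row 12 [01100]: ((1 XOR (0 XOR 0)) OR (1 IMPLIES (0 OR 0))) -> 1
  row 13 [01101]: ((1 XOR (0 XOR 1)) OR (1 IMPLIES (1 OR 0))) -> 1
  row 14 [01110]: ((1 XOR (0 XOR 0)) OR (1 IMPLIES (0 OR 0))) -> 1
  row 15 [01111]: ((1 XOR (0 XOR 1)) OR (1 IMPLIES (1 OR 0))) -> 1
  row 16 [10000]: ((0 XOR (1 XOR 0)) OR (0 IMPLIES (0 OR 1))) -> 1
  row 17 [10001]: ((0 XOR (1 XOR 1)) OR (0 IMPLIES (1 OR 1))) -> 1
  row 18 [10010]: ((0 XOR (1 XOR 0)) OR (0 IMPLIES (0 OR 1))) -> 1
  row 19 [10011]: ((0 XOR (1 XOR 1)) OR (0 IMPLIES (1 OR 1))) -> 1
  row 20 [10100]: ((0 XOR (1 XOR 0)) OR (0 IMPLIES (0 OR 1))) -> 1
  row 21 [10101]: ((0 XOR (1 XOR 1)) OR (0 IMPLIES (1 OR 1))) -> 1
  row 22 [10110]: ((0 XOR (1 XOR 0)) OR (0 IMPLIES (0 OR 1))) -> 1
  row 23 [10111]: ((0 XOR (1 XOR 1)) OR (0 IMPLIES (1 OR 1))) -> 1
  row 24 [11000]: ((1 XOR (1 XOR 0)) OR (1 IMPLIES (0 OR 1))) -> 1
  row 25 [11001]: ((1 XOR (1 XOR 1)) OR (1 IMPLIES (1 OR 1))) -> 1
  row 26 [11010]: ((1 XOR (1 XOR 0)) OR (1 IMPLIES (0 OR 1))) -> 1
  row 27 [11011]: ((1 XOR (1 XOR 1)) OR (1 IMPLIES (1 OR 1))) -> 1
  row 28 [11100]: ((1 XOR (1 XOR 0)) OR (1 IMPLIES (0 OR 1))) -> 1
  row 29 [11101]: ((1 XOR (1 XOR 1)) OR (1 IMPLIES (1 OR 1))) -> 1
  row 30 [11110]: ((1 XOR (1 XOR 0)) OR (1 IMPLIES (0 OR 1))) -> 1
  row 31 [11111]: ((1 XOR (1 XOR 1)) OR (1 IMPLIES (1 OR 1))) -> 1
Full result column, 4 rows per line (a,b,c fixed per line; d,e runs 00..11 left to right):
  rows 0-3 [a,b,c=000]: 1111  = hex F
  rows 4-7 [a,b,c=001]: 1111  = hex F
  rows 8-11 [a,b,c=010]: 1111  = hex F
  rows 12-15 [a,b,c=011]: 1111  = hex F
  rows 16-19 [a,b,c=100]: 1111  = hex F
  rows 20-23 [a,b,c=101]: 1111  = hex F
  rows 24-27 [a,b,c=110]: 1111  = hex F
  rows 28-31 [a,b,c=111]: 1111  = hex F
Output column (row 0 .. row 31) = 11111111111111111111111111111111
Output column grouped in 4s = 1111 1111 1111 1111 1111 1111 1111 1111 = 0xFFFFFFFF
Convert to decimal digit by digit (value = value*16 + digit):
  F -> 15
  15*16 + 15 (F) = 255
  255*16 + 15 (F) = 4095
  4095*16 + 15 (F) = 65535
  65535*16 + 15 (F) = 1048575
  1048575*16 + 15 (F) = 16777215
  16777215*16 + 15 (F) = 268435455
  268435455*16 + 15 (F) = 4294967295
Decimal = 4294967295

4294967295


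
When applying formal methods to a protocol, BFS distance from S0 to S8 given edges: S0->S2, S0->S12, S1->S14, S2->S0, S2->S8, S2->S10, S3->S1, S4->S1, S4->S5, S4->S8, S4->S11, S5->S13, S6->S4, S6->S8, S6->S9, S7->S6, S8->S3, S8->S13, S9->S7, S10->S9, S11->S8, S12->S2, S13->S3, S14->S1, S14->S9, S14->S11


BFS layer-by-layer from S0:
  dist 0: {S0}
  dist 1: {S2, S12}
  dist 2: {S8, S10}
  -> S8 reached at distance 2
Shortest path length = 2

2


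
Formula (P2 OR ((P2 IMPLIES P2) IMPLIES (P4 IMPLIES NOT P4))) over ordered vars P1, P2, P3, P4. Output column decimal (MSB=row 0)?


Formula: (P2 OR ((P2 IMPLIES P2) IMPLIES (P4 IMPLIES NOT P4))) over P1, P2, P3, P4 (16 rows)
Evaluate each row (bits = P1,P2,P3,P4, MSB first):
  row 0 [0000]: (0 OR ((0 IMPLIES 0) IMPLIES (0 IMPLIES NOT 0))) -> 1
  row 1 [0001]: (0 OR ((0 IMPLIES 0) IMPLIES (1 IMPLIES NOT 1))) -> 0
  row 2 [0010]: (0 OR ((0 IMPLIES 0) IMPLIES (0 IMPLIES NOT 0))) -> 1
  row 3 [0011]: (0 OR ((0 IMPLIES 0) IMPLIES (1 IMPLIES NOT 1))) -> 0
  row 4 [0100]: (1 OR ((1 IMPLIES 1) IMPLIES (0 IMPLIES NOT 0))) -> 1
  row 5 [0101]: (1 OR ((1 IMPLIES 1) IMPLIES (1 IMPLIES NOT 1))) -> 1
  row 6 [0110]: (1 OR ((1 IMPLIES 1) IMPLIES (0 IMPLIES NOT 0))) -> 1
  row 7 [0111]: (1 OR ((1 IMPLIES 1) IMPLIES (1 IMPLIES NOT 1))) -> 1
  row 8 [1000]: (0 OR ((0 IMPLIES 0) IMPLIES (0 IMPLIES NOT 0))) -> 1
  row 9 [1001]: (0 OR ((0 IMPLIES 0) IMPLIES (1 IMPLIES NOT 1))) -> 0
  row 10 [1010]: (0 OR ((0 IMPLIES 0) IMPLIES (0 IMPLIES NOT 0))) -> 1
  row 11 [1011]: (0 OR ((0 IMPLIES 0) IMPLIES (1 IMPLIES NOT 1))) -> 0
  row 12 [1100]: (1 OR ((1 IMPLIES 1) IMPLIES (0 IMPLIES NOT 0))) -> 1
  row 13 [1101]: (1 OR ((1 IMPLIES 1) IMPLIES (1 IMPLIES NOT 1))) -> 1
  row 14 [1110]: (1 OR ((1 IMPLIES 1) IMPLIES (0 IMPLIES NOT 0))) -> 1
  row 15 [1111]: (1 OR ((1 IMPLIES 1) IMPLIES (1 IMPLIES NOT 1))) -> 1
Full result column, 4 rows per line (P1,P2 fixed per line; P3,P4 runs 00..11 left to right):
  rows 0-3 [P1,P2=00]: 1010  = hex A
  rows 4-7 [P1,P2=01]: 1111  = hex F
  rows 8-11 [P1,P2=10]: 1010  = hex A
  rows 12-15 [P1,P2=11]: 1111  = hex F
Output column (row 0 .. row 15) = 1010111110101111
Output column grouped in 4s = 1010 1111 1010 1111 = 0xAFAF
Convert to decimal digit by digit (value = value*16 + digit):
  A -> 10
  10*16 + 15 (F) = 175
  175*16 + 10 (A) = 2810
  2810*16 + 15 (F) = 44975
Decimal = 44975

44975


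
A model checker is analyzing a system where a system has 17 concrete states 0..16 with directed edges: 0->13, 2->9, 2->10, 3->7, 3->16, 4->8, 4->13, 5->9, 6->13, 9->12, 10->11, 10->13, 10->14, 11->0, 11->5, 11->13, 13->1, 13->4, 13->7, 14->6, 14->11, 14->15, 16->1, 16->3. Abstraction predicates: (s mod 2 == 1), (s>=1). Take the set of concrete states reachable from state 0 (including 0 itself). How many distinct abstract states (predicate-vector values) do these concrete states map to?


BFS from 0:
Concrete reachable: {0, 1, 4, 7, 8, 13}
Abstract via predicates (s mod 2 == 1), (s>=1):
  (0,0) <- {0}
  (0,1) <- {4, 8}
  (1,1) <- {1, 7, 13}
Distinct abstract states = 3

3


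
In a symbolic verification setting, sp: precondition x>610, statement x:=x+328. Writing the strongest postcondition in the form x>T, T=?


Formula: sp(P, x:=E) = exists old_x. (x = E[old_x/x]) AND P[old_x/x] (old_x is the value of x before the assignment; eliminate old_x by solving x = E[old_x/x] for old_x)
Step 1: Precondition P: x>610, i.e. old_x > 610
Step 2: Assignment gives x = old_x + 328, so old_x = x - 328
Step 3: Substitute into P: x - 328 > 610
Step 4: Simplify: x > 610+328 = 938

938


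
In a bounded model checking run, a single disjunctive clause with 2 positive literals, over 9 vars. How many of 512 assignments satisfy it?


Step 1: Total=2^9=512
Step 2: Unsat when all 2 false: 2^7=128
Step 3: Sat=512-128=384

384


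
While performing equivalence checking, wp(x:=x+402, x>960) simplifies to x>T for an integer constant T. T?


Formula: wp(x:=E, P) = P[E/x] (substitute E for x in postcondition)
Step 1: Postcondition: x>960
Step 2: Substitute x+402 for x: x+402>960
Step 3: Solve for x: x > 960-402 = 558

558


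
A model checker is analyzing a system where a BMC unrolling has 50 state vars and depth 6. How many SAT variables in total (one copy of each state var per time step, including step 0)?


BMC unrolls to depth k, creating one copy of each state var for steps 0..k.
Step count = 6 + 1 = 7 (steps 0 through 6)
Vars per step = 50
Total = 50 * 7 = 350

350


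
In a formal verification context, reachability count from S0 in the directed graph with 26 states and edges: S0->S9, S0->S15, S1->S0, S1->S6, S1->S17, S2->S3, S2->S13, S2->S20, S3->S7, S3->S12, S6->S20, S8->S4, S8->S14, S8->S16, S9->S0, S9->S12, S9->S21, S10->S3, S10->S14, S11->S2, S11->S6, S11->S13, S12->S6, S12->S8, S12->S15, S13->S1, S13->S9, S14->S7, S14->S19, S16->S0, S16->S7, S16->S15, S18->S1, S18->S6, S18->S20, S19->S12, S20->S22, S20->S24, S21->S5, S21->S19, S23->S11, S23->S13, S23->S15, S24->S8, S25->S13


BFS from S0:
  layer 0: {S0}
  layer 1: {S9, S15}
  layer 2: {S12, S21}
  layer 3: {S5, S6, S8, S19}
  layer 4: {S4, S14, S16, S20}
  layer 5: {S7, S22, S24}
Reachable set: {S0, S4, S5, S6, S7, S8, S9, S12, S14, S15, S16, S19, S20, S21, S22, S24}
Count = 16

16


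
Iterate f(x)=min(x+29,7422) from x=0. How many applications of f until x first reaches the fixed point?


Step 1: x=0, cap=7422, increment=29
Step 2: x grows by 29 each step until capped at 7422; fixed point is x=7422
Step 3: iterations = ceil(7422/29) = 256

256


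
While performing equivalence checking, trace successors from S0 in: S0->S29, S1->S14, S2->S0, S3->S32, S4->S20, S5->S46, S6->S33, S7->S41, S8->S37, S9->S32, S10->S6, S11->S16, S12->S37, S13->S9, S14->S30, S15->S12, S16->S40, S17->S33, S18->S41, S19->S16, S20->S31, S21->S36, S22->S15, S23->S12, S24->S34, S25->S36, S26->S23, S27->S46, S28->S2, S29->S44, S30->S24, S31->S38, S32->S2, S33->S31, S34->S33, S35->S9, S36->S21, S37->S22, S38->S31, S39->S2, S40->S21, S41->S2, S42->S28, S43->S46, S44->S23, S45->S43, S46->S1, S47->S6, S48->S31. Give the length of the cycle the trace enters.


Trace from S0 until a state repeats:
  S0 -> S29 -> S44 -> S23 -> S12 -> S37 -> S22 -> S15 -> S12
S12 first seen at step 4, revisited at step 8.
Cycle length = 8 - 4 = 4

4


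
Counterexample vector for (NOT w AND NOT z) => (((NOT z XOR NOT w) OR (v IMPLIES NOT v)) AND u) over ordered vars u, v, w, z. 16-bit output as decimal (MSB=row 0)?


F1 = (NOT w AND NOT z)
F2 = (((NOT z XOR NOT w) OR (v IMPLIES NOT v)) AND u)
Counterexample to F1=>F2 is where F1=1 and F2=0.
Evaluate each row (bits = u,v,w,z, MSB first):
  row 0 [0000]: F1=1 F2=0 -> F1&~F2 -> 1
  row 1 [0001]: F1=0 F2=0 -> F1&~F2 -> 0
  row 2 [0010]: F1=0 F2=0 -> F1&~F2 -> 0
  row 3 [0011]: F1=0 F2=0 -> F1&~F2 -> 0
  row 4 [0100]: F1=1 F2=0 -> F1&~F2 -> 1
  row 5 [0101]: F1=0 F2=0 -> F1&~F2 -> 0
  row 6 [0110]: F1=0 F2=0 -> F1&~F2 -> 0
  row 7 [0111]: F1=0 F2=0 -> F1&~F2 -> 0
  row 8 [1000]: F1=1 F2=1 -> F1&~F2 -> 0
  row 9 [1001]: F1=0 F2=1 -> F1&~F2 -> 0
  row 10 [1010]: F1=0 F2=1 -> F1&~F2 -> 0
  row 11 [1011]: F1=0 F2=1 -> F1&~F2 -> 0
  row 12 [1100]: F1=1 F2=0 -> F1&~F2 -> 1
  row 13 [1101]: F1=0 F2=1 -> F1&~F2 -> 0
  row 14 [1110]: F1=0 F2=1 -> F1&~F2 -> 0
  row 15 [1111]: F1=0 F2=0 -> F1&~F2 -> 0
Full result column, 4 rows per line (u,v fixed per line; w,z runs 00..11 left to right):
  rows 0-3 [u,v=00]: 1000  = hex 8
  rows 4-7 [u,v=01]: 1000  = hex 8
  rows 8-11 [u,v=10]: 0000  = hex 0
  rows 12-15 [u,v=11]: 1000  = hex 8
Counterexample vector (row 0 .. row 15) = 1000100000001000
Output column grouped in 4s = 1000 1000 0000 1000 = 0x8808
Convert to decimal digit by digit (value = value*16 + digit):
  8 -> 8
  8*16 + 8 = 136
  136*16 + 0 = 2176
  2176*16 + 8 = 34824
Decimal = 34824

34824


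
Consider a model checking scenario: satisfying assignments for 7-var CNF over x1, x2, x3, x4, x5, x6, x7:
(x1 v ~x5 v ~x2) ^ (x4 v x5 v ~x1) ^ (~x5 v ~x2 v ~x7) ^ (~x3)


CNF with 4 clauses over 7 vars (128 assignments).
An assignment satisfies CNF iff every clause has >=1 true literal.
Check each row (bits = x1,x2,x3,x4,x5,x6,x7; clause T/F shown):
  row 0 [0000000]: clauses=TTTT -> 1
  row 1 [0000001]: clauses=TTTT -> 1
  row 2 [0000010]: clauses=TTTT -> 1
  row 3 [0000011]: clauses=TTTT -> 1
  row 4 [0000100]: clauses=TTTT -> 1
  (every remaining row is evaluated the same way; all 128 results are listed next)
Full result column, 8 rows per line (x1,x2,x3,x4 fixed per line; x5,x6,x7 runs 000..111 left to right):
  rows 0-7 [x1,x2,x3,x4=0000]: 11111111  (ones: 8)
  rows 8-15 [x1,x2,x3,x4=0001]: 11111111  (ones: 8)
  rows 16-23 [x1,x2,x3,x4=0010]: 00000000  (ones: 0)
  rows 24-31 [x1,x2,x3,x4=0011]: 00000000  (ones: 0)
  rows 32-39 [x1,x2,x3,x4=0100]: 11110000  (ones: 4)
  rows 40-47 [x1,x2,x3,x4=0101]: 11110000  (ones: 4)
  rows 48-55 [x1,x2,x3,x4=0110]: 00000000  (ones: 0)
  rows 56-63 [x1,x2,x3,x4=0111]: 00000000  (ones: 0)
  rows 64-71 [x1,x2,x3,x4=1000]: 00001111  (ones: 4)
  rows 72-79 [x1,x2,x3,x4=1001]: 11111111  (ones: 8)
  rows 80-87 [x1,x2,x3,x4=1010]: 00000000  (ones: 0)
  rows 88-95 [x1,x2,x3,x4=1011]: 00000000  (ones: 0)
  rows 96-103 [x1,x2,x3,x4=1100]: 00001010  (ones: 2)
  rows 104-111 [x1,x2,x3,x4=1101]: 11111010  (ones: 6)
  rows 112-119 [x1,x2,x3,x4=1110]: 00000000  (ones: 0)
  rows 120-127 [x1,x2,x3,x4=1111]: 00000000  (ones: 0)
Satisfying assignments = 8+8+0+0+4+4+0+0+4+8+0+0+2+6+0+0 = 44

44


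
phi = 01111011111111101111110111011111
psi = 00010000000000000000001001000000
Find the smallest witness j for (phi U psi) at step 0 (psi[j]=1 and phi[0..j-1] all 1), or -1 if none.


(phi U psi) at 0: need smallest j with psi[j]=1 and phi[i]=1 for all i in [0,j).
Scan from step 0:
  step 0: phi=0 -> phi-prefix broken from here
  step 3: psi=1 but phi already failed -> not a witness
  step 22: psi=1 but phi already failed -> not a witness
  step 25: psi=1 but phi already failed -> not a witness
  end of trace: no witness -> -1
Witness step = -1

-1


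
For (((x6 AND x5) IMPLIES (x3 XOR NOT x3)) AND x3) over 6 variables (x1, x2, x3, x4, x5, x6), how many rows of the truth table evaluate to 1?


Formula: (((x6 AND x5) IMPLIES (x3 XOR NOT x3)) AND x3) over 6 vars (64 rows)
Evaluate each row (x1, x2, x3, x4, x5, x6 as bits, MSB first):
  row 0 [000000]: (((0 AND 0) IMPLIES (0 XOR NOT 0)) AND 0) -> 0
  row 1 [000001]: (((1 AND 0) IMPLIES (0 XOR NOT 0)) AND 0) -> 0
  row 2 [000010]: (((0 AND 1) IMPLIES (0 XOR NOT 0)) AND 0) -> 0
  row 3 [000011]: (((1 AND 1) IMPLIES (0 XOR NOT 0)) AND 0) -> 0
  row 4 [000100]: (((0 AND 0) IMPLIES (0 XOR NOT 0)) AND 0) -> 0
  (every remaining row is evaluated the same way; all 64 results are listed next)
Full result column, 8 rows per line (x1,x2,x3 fixed per line; x4,x5,x6 runs 000..111 left to right):
  rows 0-7 [x1,x2,x3=000]: 00000000  (ones: 0)
  rows 8-15 [x1,x2,x3=001]: 11111111  (ones: 8)
  rows 16-23 [x1,x2,x3=010]: 00000000  (ones: 0)
  rows 24-31 [x1,x2,x3=011]: 11111111  (ones: 8)
  rows 32-39 [x1,x2,x3=100]: 00000000  (ones: 0)
  rows 40-47 [x1,x2,x3=101]: 11111111  (ones: 8)
  rows 48-55 [x1,x2,x3=110]: 00000000  (ones: 0)
  rows 56-63 [x1,x2,x3=111]: 11111111  (ones: 8)
Count of 1-rows = 0+8+0+8+0+8+0+8 = 32

32


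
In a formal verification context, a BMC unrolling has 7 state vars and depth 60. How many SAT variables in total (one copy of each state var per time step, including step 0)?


BMC unrolls to depth k, creating one copy of each state var for steps 0..k.
Step count = 60 + 1 = 61 (steps 0 through 60)
Vars per step = 7
Total = 7 * 61 = 427

427


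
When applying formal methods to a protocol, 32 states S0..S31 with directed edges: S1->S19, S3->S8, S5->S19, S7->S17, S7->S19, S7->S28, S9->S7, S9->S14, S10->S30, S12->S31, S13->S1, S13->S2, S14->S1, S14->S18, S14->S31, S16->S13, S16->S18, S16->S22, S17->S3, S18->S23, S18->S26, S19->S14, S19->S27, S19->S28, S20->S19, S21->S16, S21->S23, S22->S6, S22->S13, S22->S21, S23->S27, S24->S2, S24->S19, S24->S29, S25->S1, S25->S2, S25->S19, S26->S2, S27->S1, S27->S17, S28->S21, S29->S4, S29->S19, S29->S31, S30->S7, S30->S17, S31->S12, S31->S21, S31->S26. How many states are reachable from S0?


BFS from S0:
  layer 0: {S0}
Reachable set: {S0}
Count = 1

1


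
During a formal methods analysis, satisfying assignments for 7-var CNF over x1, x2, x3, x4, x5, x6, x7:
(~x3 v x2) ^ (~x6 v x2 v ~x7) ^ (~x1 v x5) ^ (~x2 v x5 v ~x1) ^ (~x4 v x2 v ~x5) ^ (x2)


CNF with 6 clauses over 7 vars (128 assignments).
An assignment satisfies CNF iff every clause has >=1 true literal.
Check each row (bits = x1,x2,x3,x4,x5,x6,x7; clause T/F shown):
  row 0 [0000000]: clauses=TTTTTF -> 0
  row 1 [0000001]: clauses=TTTTTF -> 0
  row 2 [0000010]: clauses=TTTTTF -> 0
  row 3 [0000011]: clauses=TFTTTF -> 0
  row 4 [0000100]: clauses=TTTTTF -> 0
  (every remaining row is evaluated the same way; all 128 results are listed next)
Full result column, 8 rows per line (x1,x2,x3,x4 fixed per line; x5,x6,x7 runs 000..111 left to right):
  rows 0-7 [x1,x2,x3,x4=0000]: 00000000  (ones: 0)
  rows 8-15 [x1,x2,x3,x4=0001]: 00000000  (ones: 0)
  rows 16-23 [x1,x2,x3,x4=0010]: 00000000  (ones: 0)
  rows 24-31 [x1,x2,x3,x4=0011]: 00000000  (ones: 0)
  rows 32-39 [x1,x2,x3,x4=0100]: 11111111  (ones: 8)
  rows 40-47 [x1,x2,x3,x4=0101]: 11111111  (ones: 8)
  rows 48-55 [x1,x2,x3,x4=0110]: 11111111  (ones: 8)
  rows 56-63 [x1,x2,x3,x4=0111]: 11111111  (ones: 8)
  rows 64-71 [x1,x2,x3,x4=1000]: 00000000  (ones: 0)
  rows 72-79 [x1,x2,x3,x4=1001]: 00000000  (ones: 0)
  rows 80-87 [x1,x2,x3,x4=1010]: 00000000  (ones: 0)
  rows 88-95 [x1,x2,x3,x4=1011]: 00000000  (ones: 0)
  rows 96-103 [x1,x2,x3,x4=1100]: 00001111  (ones: 4)
  rows 104-111 [x1,x2,x3,x4=1101]: 00001111  (ones: 4)
  rows 112-119 [x1,x2,x3,x4=1110]: 00001111  (ones: 4)
  rows 120-127 [x1,x2,x3,x4=1111]: 00001111  (ones: 4)
Satisfying assignments = 0+0+0+0+8+8+8+8+0+0+0+0+4+4+4+4 = 48

48


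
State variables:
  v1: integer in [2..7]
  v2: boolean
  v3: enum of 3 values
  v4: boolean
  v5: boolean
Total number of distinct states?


State space = product of domain sizes of all variables.
Domain sizes:
  v1 (integer in [2..7]): 6
  v2 (boolean): 2
  v3 (enum of 3 values): 3
  v4 (boolean): 2
  v5 (boolean): 2
Product = 6 * 2 * 3 * 2 * 2 = 144

144


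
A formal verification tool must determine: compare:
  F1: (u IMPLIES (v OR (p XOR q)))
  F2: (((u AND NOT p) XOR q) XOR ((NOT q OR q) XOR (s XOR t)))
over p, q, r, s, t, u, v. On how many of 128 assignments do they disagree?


F1 = (u IMPLIES (v OR (p XOR q)))
F2 = (((u AND NOT p) XOR q) XOR ((NOT q OR q) XOR (s XOR t)))
Evaluate both on each of 128 rows (bits = p,q,r,s,t,u,v):
  row 0 [0000000]: F1=1 F2=1 -> 0
  row 1 [0000001]: F1=1 F2=1 -> 0
  row 2 [0000010]: F1=0 F2=0 -> 0
  row 3 [0000011]: F1=1 F2=0 (differ) -> 1
  row 4 [0000100]: F1=1 F2=0 (differ) -> 1
  (every remaining row is evaluated the same way; all 128 results are listed next)
Full result column, 8 rows per line (p,q,r,s fixed per line; t,u,v runs 000..111 left to right):
  rows 0-7 [p,q,r,s=0000]: 00011110  (ones: 4)
  rows 8-15 [p,q,r,s=0001]: 11100001  (ones: 4)
  rows 16-23 [p,q,r,s=0010]: 00011110  (ones: 4)
  rows 24-31 [p,q,r,s=0011]: 11100001  (ones: 4)
  rows 32-39 [p,q,r,s=0100]: 11000011  (ones: 4)
  rows 40-47 [p,q,r,s=0101]: 00111100  (ones: 4)
  rows 48-55 [p,q,r,s=0110]: 11000011  (ones: 4)
  rows 56-63 [p,q,r,s=0111]: 00111100  (ones: 4)
  rows 64-71 [p,q,r,s=1000]: 00001111  (ones: 4)
  rows 72-79 [p,q,r,s=1001]: 11110000  (ones: 4)
  rows 80-87 [p,q,r,s=1010]: 00001111  (ones: 4)
  rows 88-95 [p,q,r,s=1011]: 11110000  (ones: 4)
  rows 96-103 [p,q,r,s=1100]: 11010010  (ones: 4)
  rows 104-111 [p,q,r,s=1101]: 00101101  (ones: 4)
  rows 112-119 [p,q,r,s=1110]: 11010010  (ones: 4)
  rows 120-127 [p,q,r,s=1111]: 00101101  (ones: 4)
Disagreements = 4+4+4+4+4+4+4+4+4+4+4+4+4+4+4+4 = 64

64


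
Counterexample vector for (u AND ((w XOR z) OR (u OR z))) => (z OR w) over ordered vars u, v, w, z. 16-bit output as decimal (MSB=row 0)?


F1 = (u AND ((w XOR z) OR (u OR z)))
F2 = (z OR w)
Counterexample to F1=>F2 is where F1=1 and F2=0.
Evaluate each row (bits = u,v,w,z, MSB first):
  row 0 [0000]: F1=0 F2=0 -> F1&~F2 -> 0
  row 1 [0001]: F1=0 F2=1 -> F1&~F2 -> 0
  row 2 [0010]: F1=0 F2=1 -> F1&~F2 -> 0
  row 3 [0011]: F1=0 F2=1 -> F1&~F2 -> 0
  row 4 [0100]: F1=0 F2=0 -> F1&~F2 -> 0
  row 5 [0101]: F1=0 F2=1 -> F1&~F2 -> 0
  row 6 [0110]: F1=0 F2=1 -> F1&~F2 -> 0
  row 7 [0111]: F1=0 F2=1 -> F1&~F2 -> 0
  row 8 [1000]: F1=1 F2=0 -> F1&~F2 -> 1
  row 9 [1001]: F1=1 F2=1 -> F1&~F2 -> 0
  row 10 [1010]: F1=1 F2=1 -> F1&~F2 -> 0
  row 11 [1011]: F1=1 F2=1 -> F1&~F2 -> 0
  row 12 [1100]: F1=1 F2=0 -> F1&~F2 -> 1
  row 13 [1101]: F1=1 F2=1 -> F1&~F2 -> 0
  row 14 [1110]: F1=1 F2=1 -> F1&~F2 -> 0
  row 15 [1111]: F1=1 F2=1 -> F1&~F2 -> 0
Full result column, 4 rows per line (u,v fixed per line; w,z runs 00..11 left to right):
  rows 0-3 [u,v=00]: 0000  = hex 0
  rows 4-7 [u,v=01]: 0000  = hex 0
  rows 8-11 [u,v=10]: 1000  = hex 8
  rows 12-15 [u,v=11]: 1000  = hex 8
Counterexample vector (row 0 .. row 15) = 0000000010001000
Output column grouped in 4s = 0000 0000 1000 1000 = 0x0088
Convert to decimal digit by digit (value = value*16 + digit):
  0 -> 0
  0*16 + 0 = 0
  0*16 + 8 = 8
  8*16 + 8 = 136
Decimal = 136

136
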